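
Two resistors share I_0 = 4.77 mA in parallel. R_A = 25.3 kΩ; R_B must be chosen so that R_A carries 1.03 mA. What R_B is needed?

The fraction through R_A equals R_B/(R_A+R_B).
1.03/4.77 = R_B/(R_A + R_B) → R_B = R_A · (0.2159)/(1 − 0.2159) = 25.3 × 0.2754 = 6.968 kΩ.

R_B ≈ 6.97 kΩ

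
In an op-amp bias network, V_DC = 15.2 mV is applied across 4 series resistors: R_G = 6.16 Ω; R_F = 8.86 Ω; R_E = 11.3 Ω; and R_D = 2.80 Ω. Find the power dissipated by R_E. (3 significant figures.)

ΣR = 29.12 Ω → I = 15.2/29.12 = 0.5220 mA.
P = I²R = 0.2725 × 11.3 = 3.079 µW.

P ≈ 3.08 µW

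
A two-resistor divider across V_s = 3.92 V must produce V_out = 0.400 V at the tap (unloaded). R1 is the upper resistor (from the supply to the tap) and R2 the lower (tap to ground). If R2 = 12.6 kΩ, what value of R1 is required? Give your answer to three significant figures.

Required fraction k = V_out/V_s = 0.1020.
R1 = R2·(1/k − 1) = 12.6 × 8.800 = 110.9 kΩ.

R1 ≈ 111 kΩ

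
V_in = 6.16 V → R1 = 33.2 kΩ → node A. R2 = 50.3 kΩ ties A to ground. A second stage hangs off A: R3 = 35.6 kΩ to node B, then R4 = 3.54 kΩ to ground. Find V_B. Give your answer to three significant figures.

Looking into the second stage from A: R3 + R4 = 39.14 kΩ appears in parallel with R2.
R2 ‖ (R3+R4) = 22.01 kΩ.
V_A = 6.16 × 22.01/(33.2 + 22.01) = 2.456 V.
Then the unloaded second divider: V_B = V_A × R4/(R3+R4) = 2.456 × 0.09044 = 0.2221 V.

V_B ≈ 0.222 V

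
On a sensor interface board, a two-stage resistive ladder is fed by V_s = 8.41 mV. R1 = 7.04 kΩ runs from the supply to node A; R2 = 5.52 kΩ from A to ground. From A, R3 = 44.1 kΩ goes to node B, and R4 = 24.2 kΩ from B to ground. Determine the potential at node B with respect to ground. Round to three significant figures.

The second stage (R3 + R4 = 68.30 kΩ) loads node A in parallel with R2.
R2 ‖ (R3+R4) = 5.107 kΩ.
First divider: V_A = V_s · 5.107/(7.04 + 5.107) = 3.536 mV.
Stage 2 is unloaded, so V_B = V_A · R4/(R3+R4) = 3.536 × 24.2/68.30 = 1.253 mV.

V_B ≈ 1.25 mV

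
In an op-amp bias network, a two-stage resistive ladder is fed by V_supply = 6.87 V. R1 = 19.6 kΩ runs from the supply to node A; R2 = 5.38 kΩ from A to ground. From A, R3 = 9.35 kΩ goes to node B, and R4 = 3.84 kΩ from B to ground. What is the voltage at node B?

V_B ≈ 0.326 V

Node A sees R2 in parallel with the series input of stage 2, R3 + R4 = 13.19 kΩ.
Effective lower resistance at A: R2 ‖ 13.19 = 3.821 kΩ.
V_A = 6.87 × 3.821/(19.6 + 3.821) = 1.121 V.
Then the unloaded second divider: V_B = V_A × R4/(R3+R4) = 1.121 × 0.2911 = 0.3263 V.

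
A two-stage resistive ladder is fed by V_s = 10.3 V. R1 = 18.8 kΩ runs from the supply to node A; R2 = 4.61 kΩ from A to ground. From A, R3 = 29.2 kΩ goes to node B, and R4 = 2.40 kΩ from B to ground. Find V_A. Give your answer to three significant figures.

V_A ≈ 1.82 V

Looking into the second stage from A: R3 + R4 = 31.60 kΩ appears in parallel with R2.
R2 ‖ (R3+R4) = 4.023 kΩ.
First divider: V_A = V_s · 4.023/(18.8 + 4.023) = 1.816 V.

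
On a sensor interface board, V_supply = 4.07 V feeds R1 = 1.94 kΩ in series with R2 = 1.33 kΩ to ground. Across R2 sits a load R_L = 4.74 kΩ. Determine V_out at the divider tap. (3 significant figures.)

V_out ≈ 1.42 V

First combine the lower leg with the load: R2 ‖ R_L = 1.039 kΩ.
Voltage divider with the loaded lower leg: V_out = 4.07 × 1.039/(1.94 + 1.039) = 4.07 × 0.3487 = 1.419 V.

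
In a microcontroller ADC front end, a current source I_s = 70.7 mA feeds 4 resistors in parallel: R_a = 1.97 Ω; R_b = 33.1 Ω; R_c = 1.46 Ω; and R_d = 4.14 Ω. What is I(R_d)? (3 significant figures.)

I ≈ 11.7 mA

Total conductance ΣG = 1/1.97 + 1/33.1 + 1/1.46 + 1/4.14 = 1.464 (units of 1/Ω).
Current divider: I(R_d) = I_s · G_k/ΣG = 70.7 × (0.2415/1.464) = 70.7 × 0.1650 = 11.66 mA.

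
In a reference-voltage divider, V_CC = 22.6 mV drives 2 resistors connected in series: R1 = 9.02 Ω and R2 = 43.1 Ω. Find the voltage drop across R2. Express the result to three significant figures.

ΣR = 9.02 + 43.1 = 52.12 Ω.
By the voltage-divider rule, V = 22.6 × 43.10/52.12 = 18.69 mV.

V ≈ 18.7 mV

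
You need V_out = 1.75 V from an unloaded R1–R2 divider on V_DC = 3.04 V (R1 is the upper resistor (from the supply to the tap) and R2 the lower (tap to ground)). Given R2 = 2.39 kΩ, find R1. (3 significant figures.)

V_out/V_DC = R2/(R1+R2) = 0.5757.
R1 = R2·(1/k − 1) = 2.39 × 0.7371 = 1.762 kΩ.

R1 ≈ 1.76 kΩ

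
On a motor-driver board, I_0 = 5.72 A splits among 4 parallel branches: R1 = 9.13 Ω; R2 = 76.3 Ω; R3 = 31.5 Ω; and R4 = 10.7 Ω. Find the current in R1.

ΣG = 1/9.13 + 1/76.3 + 1/31.5 + 1/10.7 = 0.2478.
Current divider: I(R1) = I_0 · G_k/ΣG = 5.72 × (0.1095/0.2478) = 5.72 × 0.4419 = 2.528 A.

I ≈ 2.53 A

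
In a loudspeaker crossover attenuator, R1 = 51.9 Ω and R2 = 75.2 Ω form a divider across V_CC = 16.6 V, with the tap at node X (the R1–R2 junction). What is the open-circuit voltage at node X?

V_th ≈ 9.82 V

With X open, the divider is unloaded: V_th = 16.6 × 75.2/127.1 = 9.822 V.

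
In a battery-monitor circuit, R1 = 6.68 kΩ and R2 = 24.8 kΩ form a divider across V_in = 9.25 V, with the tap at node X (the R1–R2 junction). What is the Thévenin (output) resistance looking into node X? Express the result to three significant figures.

R_th ≈ 5.26 kΩ

Looking into X with the source shorted: R_th = R1·R2/(R1+R2) = 6.680 × 24.8/31.48 = 5.263 kΩ.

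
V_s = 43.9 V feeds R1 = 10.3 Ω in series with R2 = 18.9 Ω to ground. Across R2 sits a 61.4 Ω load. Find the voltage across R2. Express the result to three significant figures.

First combine the lower leg with the load: R2 ‖ R_L = 14.45 Ω.
Voltage divider with the loaded lower leg: V_out = 43.9 × 14.45/(10.3 + 14.45) = 43.9 × 0.5839 = 25.63 V.

V_out ≈ 25.6 V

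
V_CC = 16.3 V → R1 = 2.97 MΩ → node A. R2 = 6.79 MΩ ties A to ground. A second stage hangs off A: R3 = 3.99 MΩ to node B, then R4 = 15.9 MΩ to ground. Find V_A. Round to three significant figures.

Looking into the second stage from A: R3 + R4 = 19.89 MΩ appears in parallel with R2.
Effective lower resistance at A: R2 ‖ 19.89 = 5.062 MΩ.
First divider: V_A = V_CC · 5.062/(2.97 + 5.062) = 10.27 V.

V_A ≈ 10.3 V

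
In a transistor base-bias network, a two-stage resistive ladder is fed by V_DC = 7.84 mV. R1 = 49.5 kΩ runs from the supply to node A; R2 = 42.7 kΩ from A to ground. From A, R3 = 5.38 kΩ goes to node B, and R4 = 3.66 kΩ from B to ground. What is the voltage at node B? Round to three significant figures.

V_B ≈ 0.416 mV

The second stage (R3 + R4 = 9.040 kΩ) loads node A in parallel with R2.
Effective lower resistance at A: R2 ‖ 9.040 = 7.461 kΩ.
First divider: V_A = V_DC · 7.461/(49.5 + 7.461) = 1.027 mV.
Stage 2 is unloaded, so V_B = V_A · R4/(R3+R4) = 1.027 × 3.66/9.040 = 0.4157 mV.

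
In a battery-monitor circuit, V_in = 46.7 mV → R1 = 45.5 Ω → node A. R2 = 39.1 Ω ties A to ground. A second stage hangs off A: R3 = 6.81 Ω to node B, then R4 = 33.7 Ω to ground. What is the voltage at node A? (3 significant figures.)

Node A sees R2 in parallel with the series input of stage 2, R3 + R4 = 40.51 Ω.
Effective lower resistance at A: R2 ‖ 40.51 = 19.90 Ω.
V_A = 46.7 × 19.90/(45.5 + 19.90) = 14.21 mV.

V_A ≈ 14.2 mV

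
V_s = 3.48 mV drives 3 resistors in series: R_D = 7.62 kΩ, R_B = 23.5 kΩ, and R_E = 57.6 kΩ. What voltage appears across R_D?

ΣR = 7.62 + 23.5 + 57.6 = 88.72 kΩ.
By the voltage-divider rule, V = 3.48 × 7.620/88.72 = 0.2989 mV.

V ≈ 0.299 mV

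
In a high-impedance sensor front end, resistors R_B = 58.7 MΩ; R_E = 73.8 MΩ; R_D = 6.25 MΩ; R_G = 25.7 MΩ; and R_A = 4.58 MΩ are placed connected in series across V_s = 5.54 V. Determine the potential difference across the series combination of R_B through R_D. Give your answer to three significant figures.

Total series resistance ΣR = 58.7 + 73.8 + 6.25 + 25.7 + 4.58 = 169.0 MΩ.
R_{R_B..R_D} = 58.7 + 73.8 + 6.25 = 138.8 MΩ.
V = V_s · R/ΣR = 5.54 × 0.8209 = 4.548 V.

V ≈ 4.55 V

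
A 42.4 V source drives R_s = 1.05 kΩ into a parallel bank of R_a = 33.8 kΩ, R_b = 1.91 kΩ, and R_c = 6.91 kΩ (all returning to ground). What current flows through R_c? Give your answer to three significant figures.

Equivalent of the parallel group: R_p = 1.433 kΩ.
V_A = 42.4 × 1.433/2.483 = 24.47 V.
Branch current I = V_A/R_c = 24.47/6.91 = 3.541 mA.

I ≈ 3.54 mA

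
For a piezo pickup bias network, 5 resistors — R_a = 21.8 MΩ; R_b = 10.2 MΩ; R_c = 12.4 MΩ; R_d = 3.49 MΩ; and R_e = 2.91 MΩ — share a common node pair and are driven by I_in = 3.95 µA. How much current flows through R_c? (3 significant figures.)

Total conductance ΣG = 1/21.8 + 1/10.2 + 1/12.4 + 1/3.49 + 1/2.91 = 0.8547 (units of 1/MΩ).
R_c takes the fraction G_k/ΣG = 0.08065/0.8547 = 0.09435, so I = 3.95 × 0.09435 = 0.3727 µA.

I ≈ 0.373 µA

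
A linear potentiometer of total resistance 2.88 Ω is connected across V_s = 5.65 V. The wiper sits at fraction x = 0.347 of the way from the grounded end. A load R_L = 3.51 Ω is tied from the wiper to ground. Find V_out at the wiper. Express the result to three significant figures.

Split the track: R_lower = x·R_p = 0.9994 Ω, R_upper = (1−x)·R_p = 1.881 Ω.
Lower segment in parallel with the load: 0.9994 ‖ 3.51 = 0.7779 Ω.
Then V_out = V_s · 0.7779/(1.881 + 0.7779) = 1.653 V.
(Unloaded: V_out = x·V_s = 1.96 V.)

V_out ≈ 1.65 V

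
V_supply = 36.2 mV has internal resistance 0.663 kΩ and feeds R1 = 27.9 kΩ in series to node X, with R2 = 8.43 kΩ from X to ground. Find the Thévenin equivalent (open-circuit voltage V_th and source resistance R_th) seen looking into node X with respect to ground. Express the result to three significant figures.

V_th ≈ 8.25 mV, R_th ≈ 6.51 kΩ

R1' = 0.663 + 27.9 = 28.56 kΩ (source resistance + R1).
With X open, the divider is unloaded: V_th = 36.2 × 8.43/36.99 = 8.249 mV.
Zeroing V_supply shorts the top of R1' to ground, so R_th = R1' ‖ R2 = 6.509 kΩ.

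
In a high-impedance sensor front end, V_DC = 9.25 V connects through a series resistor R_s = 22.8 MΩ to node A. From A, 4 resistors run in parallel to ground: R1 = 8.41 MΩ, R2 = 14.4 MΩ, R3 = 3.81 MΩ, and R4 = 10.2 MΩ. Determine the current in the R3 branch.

Equivalent of the parallel group: R_p = 1.822 MΩ.
V_A by voltage divider: V_A = 9.25 × 1.822/(22.8 + 1.822) = 0.6845 V.
Branch current I = V_A/R3 = 0.6845/3.81 = 0.1797 µA.
(Check via current divider: I_total = 0.3757 µA; share G_k/ΣG = 0.4782 → same result.)

I ≈ 0.180 µA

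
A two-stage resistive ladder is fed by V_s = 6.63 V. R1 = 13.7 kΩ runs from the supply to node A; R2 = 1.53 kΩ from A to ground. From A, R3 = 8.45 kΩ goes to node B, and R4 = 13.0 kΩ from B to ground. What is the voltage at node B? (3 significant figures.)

Looking into the second stage from A: R3 + R4 = 21.45 kΩ appears in parallel with R2.
Effective lower resistance at A: R2 ‖ 21.45 = 1.428 kΩ.
First divider: V_A = V_s · 1.428/(13.7 + 1.428) = 0.6259 V.
Then the unloaded second divider: V_B = V_A × R4/(R3+R4) = 0.6259 × 0.6061 = 0.3793 V.

V_B ≈ 0.379 V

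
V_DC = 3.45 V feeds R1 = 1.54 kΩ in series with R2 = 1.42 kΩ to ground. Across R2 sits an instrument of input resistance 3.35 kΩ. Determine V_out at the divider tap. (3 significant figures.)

First combine the lower leg with the load: R2 ‖ R_L = 0.9973 kΩ.
Now apply the divider: V_out = 3.45 × 0.3930 = 1.356 V.

V_out ≈ 1.36 V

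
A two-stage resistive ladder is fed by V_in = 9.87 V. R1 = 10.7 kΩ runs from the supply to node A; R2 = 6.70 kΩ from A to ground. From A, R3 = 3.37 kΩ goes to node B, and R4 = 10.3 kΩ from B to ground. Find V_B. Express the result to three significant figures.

V_B ≈ 2.20 V

Looking into the second stage from A: R3 + R4 = 13.67 kΩ appears in parallel with R2.
R2 ‖ (R3+R4) = 4.496 kΩ.
First divider: V_A = V_in · 4.496/(10.7 + 4.496) = 2.920 V.
Stage 2 is unloaded, so V_B = V_A · R4/(R3+R4) = 2.920 × 10.3/13.67 = 2.200 V.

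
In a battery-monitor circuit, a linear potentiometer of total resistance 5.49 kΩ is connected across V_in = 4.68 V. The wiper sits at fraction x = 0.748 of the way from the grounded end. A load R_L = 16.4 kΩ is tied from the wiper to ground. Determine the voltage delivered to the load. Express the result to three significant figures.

V_out ≈ 3.29 V

Lower segment x·R_p = 4.107 kΩ; upper segment (1−x)·R_p = 1.383 kΩ.
R_L loads the lower segment: effective lower R = 3.284 kΩ.
Loaded-divider output: V_out = 4.68 × 0.7036 = 3.293 V.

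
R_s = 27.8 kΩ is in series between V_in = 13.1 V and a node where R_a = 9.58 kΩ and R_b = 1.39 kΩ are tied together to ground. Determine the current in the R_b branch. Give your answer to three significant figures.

Combine the parallel branches: R_p = (1/9.58 + 1/1.39)⁻¹ = 1.214 kΩ.
V_A = 13.1 × 1.214/29.01 = 0.5481 V.
Branch current I = V_A/R_b = 0.5481/1.39 = 0.3943 mA.

I ≈ 0.394 mA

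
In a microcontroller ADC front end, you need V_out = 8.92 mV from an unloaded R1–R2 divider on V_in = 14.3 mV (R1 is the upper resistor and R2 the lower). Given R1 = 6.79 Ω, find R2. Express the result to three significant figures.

R2 ≈ 11.3 Ω

The divider ratio is R2/(R1+R2) = 8.92/14.3 = 0.6238.
R2 = R1 · 0.6238/(1 − 0.6238) = 11.26 Ω.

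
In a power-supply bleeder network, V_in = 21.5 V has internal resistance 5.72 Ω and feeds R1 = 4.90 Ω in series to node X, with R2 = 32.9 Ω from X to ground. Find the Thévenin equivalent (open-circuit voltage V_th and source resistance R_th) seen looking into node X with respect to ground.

V_th ≈ 16.3 V, R_th ≈ 8.03 Ω

R1' = 5.72 + 4.90 = 10.62 Ω (source resistance + R1).
With X open, the divider is unloaded: V_th = 21.5 × 32.9/43.52 = 16.25 V.
With V_in suppressed (replaced by a short), R_th = R1' ‖ R2 = (10.62 × 32.9)/(10.62 + 32.9) = 8.028 Ω.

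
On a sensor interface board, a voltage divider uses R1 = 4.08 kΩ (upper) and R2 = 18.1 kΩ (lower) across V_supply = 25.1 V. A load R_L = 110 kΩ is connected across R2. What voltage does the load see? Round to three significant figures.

V_out ≈ 19.9 V

The load sits in parallel with R2, giving an effective lower resistance R2' = R2·R_L/(R2+R_L) = 15.54 kΩ.
Now apply the divider: V_out = 25.1 × 0.7921 = 19.88 V.
(Unloaded it would be 20.5 V; the load pulls it down.)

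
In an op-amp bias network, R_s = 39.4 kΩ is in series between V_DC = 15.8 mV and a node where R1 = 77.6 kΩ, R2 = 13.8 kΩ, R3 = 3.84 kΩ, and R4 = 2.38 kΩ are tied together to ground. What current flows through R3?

Equivalent of the parallel group: R_p = 1.306 kΩ.
Node voltage V_A = V_DC · R_p/(R_s + R_p) = 15.8 × 0.03207 = 0.5068 mV.
I(R3) = V_A / R3 = 0.5068/3.84 = 0.1320 µA.

I ≈ 0.132 µA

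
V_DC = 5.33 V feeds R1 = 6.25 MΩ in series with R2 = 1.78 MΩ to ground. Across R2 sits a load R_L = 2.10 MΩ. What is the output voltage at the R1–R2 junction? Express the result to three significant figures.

The load sits in parallel with R2, giving an effective lower resistance R2' = R2·R_L/(R2+R_L) = 0.9634 MΩ.
Then V_out = V_DC · R2'/(R1 + R2') = 5.33 × 0.9634/7.213 = 0.7119 V.
(Unloaded it would be 1.18 V; the load pulls it down.)

V_out ≈ 0.712 V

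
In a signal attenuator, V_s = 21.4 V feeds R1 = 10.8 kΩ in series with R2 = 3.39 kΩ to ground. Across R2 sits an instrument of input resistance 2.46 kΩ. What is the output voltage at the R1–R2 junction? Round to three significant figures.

R2 ‖ R_L = (3.39 × 2.46)/(3.39 + 2.46) = 1.426 kΩ.
Now apply the divider: V_out = 21.4 × 0.1166 = 2.495 V.
(Unloaded it would be 5.11 V; the load pulls it down.)

V_out ≈ 2.50 V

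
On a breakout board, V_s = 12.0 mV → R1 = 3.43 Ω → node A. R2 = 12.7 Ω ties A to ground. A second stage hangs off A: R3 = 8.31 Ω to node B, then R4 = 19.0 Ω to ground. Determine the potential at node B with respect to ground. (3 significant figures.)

V_B ≈ 5.98 mV

Node A sees R2 in parallel with the series input of stage 2, R3 + R4 = 27.31 Ω.
Effective lower resistance at A: R2 ‖ 27.31 = 8.669 Ω.
V_A = 12.0 × 8.669/(3.43 + 8.669) = 8.598 mV.
V_B = V_A × 0.6957 = 5.982 mV.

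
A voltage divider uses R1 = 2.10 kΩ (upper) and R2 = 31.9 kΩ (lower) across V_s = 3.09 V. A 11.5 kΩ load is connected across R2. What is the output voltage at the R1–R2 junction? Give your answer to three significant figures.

The load sits in parallel with R2, giving an effective lower resistance R2' = R2·R_L/(R2+R_L) = 8.453 kΩ.
Then V_out = V_s · R2'/(R1 + R2') = 3.09 × 8.453/10.55 = 2.475 V.
(Unloaded it would be 2.90 V; the load pulls it down.)

V_out ≈ 2.48 V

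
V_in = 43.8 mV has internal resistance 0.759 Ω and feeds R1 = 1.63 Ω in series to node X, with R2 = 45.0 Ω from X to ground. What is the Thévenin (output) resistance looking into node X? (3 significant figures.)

R1' = 0.759 + 1.63 = 2.389 Ω (source resistance + R1).
With V_in suppressed (replaced by a short), R_th = R1' ‖ R2 = (2.389 × 45.0)/(2.389 + 45.0) = 2.269 Ω.

R_th ≈ 2.27 Ω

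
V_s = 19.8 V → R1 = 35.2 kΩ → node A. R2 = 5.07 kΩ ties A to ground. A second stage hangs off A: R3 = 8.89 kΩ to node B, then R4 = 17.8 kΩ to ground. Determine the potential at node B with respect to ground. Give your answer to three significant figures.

The second stage (R3 + R4 = 26.69 kΩ) loads node A in parallel with R2.
Effective lower resistance at A: R2 ‖ 26.69 = 4.261 kΩ.
V_A = 19.8 × 4.261/(35.2 + 4.261) = 2.138 V.
Stage 2 is unloaded, so V_B = V_A · R4/(R3+R4) = 2.138 × 17.8/26.69 = 1.426 V.

V_B ≈ 1.43 V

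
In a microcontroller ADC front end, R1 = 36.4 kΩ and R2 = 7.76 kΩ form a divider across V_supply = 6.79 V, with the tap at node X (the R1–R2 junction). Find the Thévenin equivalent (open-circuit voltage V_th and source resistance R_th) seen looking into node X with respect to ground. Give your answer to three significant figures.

Open-circuit (no load on X): V_th = V_supply · R2/(R1 + R2) = 6.79 × 7.76/(36.40 + 7.76) = 1.193 V.
Zeroing V_supply shorts the top of R1 to ground, so R_th = R1 ‖ R2 = 6.396 kΩ.

V_th ≈ 1.19 V, R_th ≈ 6.40 kΩ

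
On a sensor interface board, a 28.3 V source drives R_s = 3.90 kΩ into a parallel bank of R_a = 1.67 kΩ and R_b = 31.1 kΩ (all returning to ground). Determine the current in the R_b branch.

Parallel bank: R_p = 1/(1/1.67 + 1/31.1) = 1.585 kΩ.
V_A = 28.3 × 1.585/5.485 = 8.177 V.
I(R_b) = V_A / R_b = 8.177/31.1 = 0.2629 mA.

I ≈ 0.263 mA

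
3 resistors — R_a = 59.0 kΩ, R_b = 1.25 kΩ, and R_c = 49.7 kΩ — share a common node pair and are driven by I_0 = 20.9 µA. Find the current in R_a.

Conductances: ΣG = 1/59.0 + 1/1.25 + 1/49.7 = 0.8371 (1/kΩ).
By the current-divider rule, I = I_0 · G_k/ΣG = 20.9 × 0.02025 = 0.4232 µA.

I ≈ 0.423 µA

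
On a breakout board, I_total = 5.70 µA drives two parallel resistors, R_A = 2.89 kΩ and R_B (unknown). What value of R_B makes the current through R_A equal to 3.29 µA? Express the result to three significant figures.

R_B ≈ 3.95 kΩ

Two-branch current divider: I_A = I_total · R_B/(R_A + R_B).
3.29/5.70 = R_B/(R_A + R_B) → R_B = R_A · (0.5772)/(1 − 0.5772) = 2.89 × 1.365 = 3.945 kΩ.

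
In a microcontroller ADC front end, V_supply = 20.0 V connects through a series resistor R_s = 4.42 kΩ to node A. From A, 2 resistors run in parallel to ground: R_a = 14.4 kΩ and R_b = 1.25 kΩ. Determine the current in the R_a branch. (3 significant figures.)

Equivalent of the parallel group: R_p = 1.150 kΩ.
V_A by voltage divider: V_A = 20.0 × 1.150/(4.42 + 1.150) = 4.130 V.
I(R_a) = V_A / R_a = 4.130/14.4 = 0.2868 mA.
(Check via current divider: I_total = 3.591 mA; share G_k/ΣG = 0.07987 → same result.)

I ≈ 0.287 mA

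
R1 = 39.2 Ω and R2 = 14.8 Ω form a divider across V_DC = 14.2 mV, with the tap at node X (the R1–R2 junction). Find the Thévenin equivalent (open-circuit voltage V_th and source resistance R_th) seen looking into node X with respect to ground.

V_th is the unloaded tap voltage: V_DC · R2/(R1+R2) = 14.2 × 0.2741 = 3.892 mV.
Zeroing V_DC shorts the top of R1 to ground, so R_th = R1 ‖ R2 = 10.74 Ω.

V_th ≈ 3.89 mV, R_th ≈ 10.7 Ω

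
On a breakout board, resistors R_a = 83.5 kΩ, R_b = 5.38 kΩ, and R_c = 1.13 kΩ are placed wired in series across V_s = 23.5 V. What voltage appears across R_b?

V ≈ 1.40 V

Series total: ΣR = 83.5 + 5.38 + 1.13 = 90.01 kΩ.
Voltage divider: V = V_s · (5.380 / 90.01) = 23.5 × 0.05977 = 1.405 V.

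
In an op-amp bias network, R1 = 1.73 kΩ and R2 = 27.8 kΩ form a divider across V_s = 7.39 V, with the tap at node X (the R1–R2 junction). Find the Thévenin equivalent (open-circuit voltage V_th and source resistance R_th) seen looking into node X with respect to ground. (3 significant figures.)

Open-circuit (no load on X): V_th = V_s · R2/(R1 + R2) = 7.39 × 27.8/(1.730 + 27.8) = 6.957 V.
With V_s suppressed (replaced by a short), R_th = R1 ‖ R2 = (1.730 × 27.8)/(1.730 + 27.8) = 1.629 kΩ.

V_th ≈ 6.96 V, R_th ≈ 1.63 kΩ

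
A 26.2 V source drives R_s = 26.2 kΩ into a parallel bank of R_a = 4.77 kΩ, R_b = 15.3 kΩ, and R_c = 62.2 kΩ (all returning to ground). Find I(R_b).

Combine the parallel branches: R_p = (1/4.77 + 1/15.3 + 1/62.2)⁻¹ = 3.435 kΩ.
V_A by voltage divider: V_A = 26.2 × 3.435/(26.2 + 3.435) = 3.037 V.
Branch current I = V_A/R_b = 3.037/15.3 = 0.1985 mA.

I ≈ 0.199 mA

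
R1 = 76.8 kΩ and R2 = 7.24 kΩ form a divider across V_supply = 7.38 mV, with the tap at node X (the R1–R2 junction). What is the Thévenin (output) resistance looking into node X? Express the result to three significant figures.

With V_supply suppressed (replaced by a short), R_th = R1 ‖ R2 = (76.80 × 7.24)/(76.80 + 7.24) = 6.616 kΩ.

R_th ≈ 6.62 kΩ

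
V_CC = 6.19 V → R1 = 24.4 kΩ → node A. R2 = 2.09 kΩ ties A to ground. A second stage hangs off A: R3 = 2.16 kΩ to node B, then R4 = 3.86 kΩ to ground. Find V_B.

V_B ≈ 0.237 V

Looking into the second stage from A: R3 + R4 = 6.020 kΩ appears in parallel with R2.
Effective lower resistance at A: R2 ‖ 6.020 = 1.551 kΩ.
First divider: V_A = V_CC · 1.551/(24.4 + 1.551) = 0.3700 V.
Stage 2 is unloaded, so V_B = V_A · R4/(R3+R4) = 0.3700 × 3.86/6.020 = 0.2373 V.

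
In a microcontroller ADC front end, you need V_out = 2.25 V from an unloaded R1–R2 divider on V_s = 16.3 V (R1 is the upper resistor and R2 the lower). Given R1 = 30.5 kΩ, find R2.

Required fraction k = V_out/V_s = 0.1380.
So R2 = R1 · V_out/(V_s − V_out) = 30.5 × 2.25/(16.3 − 2.25) = 30.5 × 0.1601 = 4.884 kΩ.

R2 ≈ 4.88 kΩ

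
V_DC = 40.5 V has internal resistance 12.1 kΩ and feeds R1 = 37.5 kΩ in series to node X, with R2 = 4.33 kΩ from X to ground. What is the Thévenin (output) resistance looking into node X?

R1' = 12.1 + 37.5 = 49.60 kΩ (source resistance + R1).
With V_DC suppressed (replaced by a short), R_th = R1' ‖ R2 = (49.60 × 4.33)/(49.60 + 4.33) = 3.982 kΩ.

R_th ≈ 3.98 kΩ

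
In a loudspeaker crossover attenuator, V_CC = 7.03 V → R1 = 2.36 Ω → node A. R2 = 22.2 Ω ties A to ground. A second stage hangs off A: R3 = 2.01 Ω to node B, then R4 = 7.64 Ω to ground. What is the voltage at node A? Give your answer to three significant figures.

V_A ≈ 5.20 V

Looking into the second stage from A: R3 + R4 = 9.650 Ω appears in parallel with R2.
Effective lower resistance at A: R2 ‖ 9.650 = 6.726 Ω.
First divider: V_A = V_CC · 6.726/(2.36 + 6.726) = 5.204 V.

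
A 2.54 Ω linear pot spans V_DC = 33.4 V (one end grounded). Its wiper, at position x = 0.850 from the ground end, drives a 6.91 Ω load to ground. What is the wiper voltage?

V_out ≈ 27.1 V

Lower segment x·R_p = 2.159 Ω; upper segment (1−x)·R_p = 0.3810 Ω.
Lower segment in parallel with the load: 2.159 ‖ 6.91 = 1.645 Ω.
V_out = 33.4 × 1.645/(0.3810 + 1.645) = 27.12 V.
(Unloaded: V_out = x·V_DC = 28.4 V.)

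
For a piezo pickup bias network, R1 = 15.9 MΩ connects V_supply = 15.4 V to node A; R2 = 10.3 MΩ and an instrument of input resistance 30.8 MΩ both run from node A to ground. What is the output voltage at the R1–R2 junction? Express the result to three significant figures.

V_out ≈ 5.03 V

First combine the lower leg with the load: R2 ‖ R_L = 7.719 MΩ.
Voltage divider with the loaded lower leg: V_out = 15.4 × 7.719/(15.9 + 7.719) = 15.4 × 0.3268 = 5.033 V.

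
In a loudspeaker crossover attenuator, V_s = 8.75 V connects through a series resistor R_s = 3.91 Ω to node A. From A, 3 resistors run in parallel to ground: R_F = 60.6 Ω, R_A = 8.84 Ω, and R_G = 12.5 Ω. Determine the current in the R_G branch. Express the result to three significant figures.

I ≈ 0.385 A

Combine the parallel branches: R_p = (1/60.6 + 1/8.84 + 1/12.5)⁻¹ = 4.770 Ω.
Node voltage V_A = V_s · R_p/(R_s + R_p) = 8.75 × 0.5496 = 4.809 V.
I(R_G) = V_A / R_G = 4.809/12.5 = 0.3847 A.
(Equivalently: I_total = 1.008 A, then current-divider fraction G_k/ΣG = 0.3816.)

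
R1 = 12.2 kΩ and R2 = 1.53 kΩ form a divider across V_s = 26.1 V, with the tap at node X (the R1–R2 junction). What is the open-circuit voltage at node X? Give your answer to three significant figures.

V_th is the unloaded tap voltage: V_s · R2/(R1+R2) = 26.1 × 0.1114 = 2.908 V.

V_th ≈ 2.91 V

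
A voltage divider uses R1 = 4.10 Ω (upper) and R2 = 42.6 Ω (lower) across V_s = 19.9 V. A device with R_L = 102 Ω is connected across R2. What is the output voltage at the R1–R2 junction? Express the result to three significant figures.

V_out ≈ 17.5 V

R2 ‖ R_L = (42.6 × 102)/(42.6 + 102) = 30.05 Ω.
Then V_out = V_s · R2'/(R1 + R2') = 19.9 × 30.05/34.15 = 17.51 V.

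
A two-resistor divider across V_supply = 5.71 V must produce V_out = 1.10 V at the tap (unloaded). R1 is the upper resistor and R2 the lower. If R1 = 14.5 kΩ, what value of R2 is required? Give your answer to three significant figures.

R2 ≈ 3.46 kΩ

Required fraction k = V_out/V_supply = 0.1926.
So R2 = R1 · V_out/(V_supply − V_out) = 14.5 × 1.10/(5.71 − 1.10) = 14.5 × 0.2386 = 3.460 kΩ.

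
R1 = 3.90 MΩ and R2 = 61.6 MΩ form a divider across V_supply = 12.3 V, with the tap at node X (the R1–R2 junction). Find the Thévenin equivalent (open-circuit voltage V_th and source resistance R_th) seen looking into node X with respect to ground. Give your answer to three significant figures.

V_th ≈ 11.6 V, R_th ≈ 3.67 MΩ

V_th is the unloaded tap voltage: V_supply · R2/(R1+R2) = 12.3 × 0.9405 = 11.57 V.
Looking into X with the source shorted: R_th = R1·R2/(R1+R2) = 3.900 × 61.6/65.50 = 3.668 MΩ.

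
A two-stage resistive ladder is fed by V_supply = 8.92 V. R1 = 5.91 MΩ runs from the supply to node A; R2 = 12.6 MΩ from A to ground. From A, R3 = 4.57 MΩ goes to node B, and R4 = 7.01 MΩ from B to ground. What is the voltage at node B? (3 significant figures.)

V_B ≈ 2.73 V

Node A sees R2 in parallel with the series input of stage 2, R3 + R4 = 11.58 MΩ.
R2 ‖ (R3+R4) = 6.034 MΩ.
V_A = 8.92 × 6.034/(5.91 + 6.034) = 4.506 V.
Then the unloaded second divider: V_B = V_A × R4/(R3+R4) = 4.506 × 0.6054 = 2.728 V.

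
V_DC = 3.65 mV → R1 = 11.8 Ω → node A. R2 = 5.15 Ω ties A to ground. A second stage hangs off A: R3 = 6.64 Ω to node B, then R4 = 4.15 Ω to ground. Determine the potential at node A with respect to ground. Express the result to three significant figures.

V_A ≈ 0.832 mV

Node A sees R2 in parallel with the series input of stage 2, R3 + R4 = 10.79 Ω.
Effective lower resistance at A: R2 ‖ 10.79 = 3.486 Ω.
First divider: V_A = V_DC · 3.486/(11.8 + 3.486) = 0.8324 mV.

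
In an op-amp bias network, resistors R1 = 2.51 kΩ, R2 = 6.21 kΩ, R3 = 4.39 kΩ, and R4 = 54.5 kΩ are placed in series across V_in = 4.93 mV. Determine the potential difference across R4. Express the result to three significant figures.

Series total: ΣR = 2.51 + 6.21 + 4.39 + 54.5 = 67.61 kΩ.
V = V_in · R/ΣR = 4.93 × 0.8061 = 3.974 mV.

V ≈ 3.97 mV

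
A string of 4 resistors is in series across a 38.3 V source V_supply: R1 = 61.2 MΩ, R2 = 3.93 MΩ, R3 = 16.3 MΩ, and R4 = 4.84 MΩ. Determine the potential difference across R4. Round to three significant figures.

Series total: ΣR = 61.2 + 3.93 + 16.3 + 4.84 = 86.27 MΩ.
V = V_supply · R/ΣR = 38.3 × 0.05610 = 2.149 V.

V ≈ 2.15 V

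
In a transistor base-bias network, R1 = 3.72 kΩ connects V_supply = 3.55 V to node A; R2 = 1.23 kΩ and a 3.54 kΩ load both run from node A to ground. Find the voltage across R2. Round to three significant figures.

R2 ‖ R_L = (1.23 × 3.54)/(1.23 + 3.54) = 0.9128 kΩ.
Now apply the divider: V_out = 3.55 × 0.1970 = 0.6995 V.
(Unloaded it would be 0.882 V; the load pulls it down.)

V_out ≈ 0.699 V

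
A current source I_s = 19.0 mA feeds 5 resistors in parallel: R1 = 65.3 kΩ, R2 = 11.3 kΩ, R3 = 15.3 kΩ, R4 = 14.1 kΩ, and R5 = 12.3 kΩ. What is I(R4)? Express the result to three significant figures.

Conductances: ΣG = 1/65.3 + 1/11.3 + 1/15.3 + 1/14.1 + 1/12.3 = 0.3214 (1/kΩ).
Current divider: I(R4) = I_s · G_k/ΣG = 19.0 × (0.07092/0.3214) = 19.0 × 0.2207 = 4.193 mA.

I ≈ 4.19 mA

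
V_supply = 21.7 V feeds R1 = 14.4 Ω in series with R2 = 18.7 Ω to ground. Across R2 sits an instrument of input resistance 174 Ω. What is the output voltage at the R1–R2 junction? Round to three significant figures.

V_out ≈ 11.7 V

The load sits in parallel with R2, giving an effective lower resistance R2' = R2·R_L/(R2+R_L) = 16.89 Ω.
Now apply the divider: V_out = 21.7 × 0.5397 = 11.71 V.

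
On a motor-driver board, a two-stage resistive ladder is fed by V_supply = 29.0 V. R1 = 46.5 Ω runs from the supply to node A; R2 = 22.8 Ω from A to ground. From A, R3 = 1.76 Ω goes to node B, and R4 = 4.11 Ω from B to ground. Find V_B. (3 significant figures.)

Looking into the second stage from A: R3 + R4 = 5.870 Ω appears in parallel with R2.
R2 ‖ (R3+R4) = 4.668 Ω.
So V_A = 29.0 × 0.09123 = 2.646 V.
V_B = V_A × 0.7002 = 1.852 V.

V_B ≈ 1.85 V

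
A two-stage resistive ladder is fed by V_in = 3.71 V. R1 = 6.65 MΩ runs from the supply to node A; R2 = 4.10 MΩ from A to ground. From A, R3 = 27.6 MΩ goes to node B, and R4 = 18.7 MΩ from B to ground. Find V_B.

V_B ≈ 0.542 V

Node A sees R2 in parallel with the series input of stage 2, R3 + R4 = 46.30 MΩ.
Effective lower resistance at A: R2 ‖ 46.30 = 3.766 MΩ.
So V_A = 3.71 × 0.3616 = 1.341 V.
Stage 2 is unloaded, so V_B = V_A · R4/(R3+R4) = 1.341 × 18.7/46.30 = 0.5418 V.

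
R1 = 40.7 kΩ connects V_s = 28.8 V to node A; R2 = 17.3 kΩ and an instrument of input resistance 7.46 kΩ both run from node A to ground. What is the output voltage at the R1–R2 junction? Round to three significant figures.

The load sits in parallel with R2, giving an effective lower resistance R2' = R2·R_L/(R2+R_L) = 5.212 kΩ.
Then V_out = V_s · R2'/(R1 + R2') = 28.8 × 5.212/45.91 = 3.270 V.

V_out ≈ 3.27 V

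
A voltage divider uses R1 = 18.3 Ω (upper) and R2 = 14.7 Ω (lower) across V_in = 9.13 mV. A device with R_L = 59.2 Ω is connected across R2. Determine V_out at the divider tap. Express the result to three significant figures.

V_out ≈ 3.57 mV

First combine the lower leg with the load: R2 ‖ R_L = 11.78 Ω.
Now apply the divider: V_out = 9.13 × 0.3915 = 3.575 mV.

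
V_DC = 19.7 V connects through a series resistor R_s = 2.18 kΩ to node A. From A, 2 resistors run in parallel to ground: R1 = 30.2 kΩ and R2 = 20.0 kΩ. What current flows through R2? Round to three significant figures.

Parallel bank: R_p = 1/(1/30.2 + 1/20.0) = 12.03 kΩ.
V_A = 19.7 × 12.03/14.21 = 16.68 V.
I(R2) = V_A / R2 = 16.68/20.0 = 0.8339 mA.

I ≈ 0.834 mA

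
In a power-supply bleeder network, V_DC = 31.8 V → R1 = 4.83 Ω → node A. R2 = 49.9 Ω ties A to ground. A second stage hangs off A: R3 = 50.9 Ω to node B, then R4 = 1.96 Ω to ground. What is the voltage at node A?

V_A ≈ 26.8 V

Node A sees R2 in parallel with the series input of stage 2, R3 + R4 = 52.86 Ω.
R2 ‖ (R3+R4) = 25.67 Ω.
First divider: V_A = V_DC · 25.67/(4.83 + 25.67) = 26.76 V.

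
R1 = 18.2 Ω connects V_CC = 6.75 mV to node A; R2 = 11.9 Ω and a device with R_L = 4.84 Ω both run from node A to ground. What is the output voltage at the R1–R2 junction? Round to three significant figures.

R2 ‖ R_L = (11.9 × 4.84)/(11.9 + 4.84) = 3.441 Ω.
Voltage divider with the loaded lower leg: V_out = 6.75 × 3.441/(18.2 + 3.441) = 6.75 × 0.1590 = 1.073 mV.

V_out ≈ 1.07 mV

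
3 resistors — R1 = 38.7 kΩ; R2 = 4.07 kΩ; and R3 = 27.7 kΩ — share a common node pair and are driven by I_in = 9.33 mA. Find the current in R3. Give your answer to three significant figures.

I ≈ 1.09 mA

Total conductance ΣG = 1/38.7 + 1/4.07 + 1/27.7 = 0.3076 (units of 1/kΩ).
R3 takes the fraction G_k/ΣG = 0.03610/0.3076 = 0.1173, so I = 9.33 × 0.1173 = 1.095 mA.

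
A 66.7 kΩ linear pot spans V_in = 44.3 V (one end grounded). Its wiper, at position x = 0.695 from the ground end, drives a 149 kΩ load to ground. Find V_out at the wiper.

Lower segment x·R_p = 46.36 kΩ; upper segment (1−x)·R_p = 20.34 kΩ.
R_L loads the lower segment: effective lower R = 35.36 kΩ.
Then V_out = V_in · 35.36/(20.34 + 35.36) = 28.12 V.

V_out ≈ 28.1 V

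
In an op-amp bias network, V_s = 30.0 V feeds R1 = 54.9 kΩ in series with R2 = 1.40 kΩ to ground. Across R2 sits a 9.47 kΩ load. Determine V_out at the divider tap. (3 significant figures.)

V_out ≈ 0.652 V

First combine the lower leg with the load: R2 ‖ R_L = 1.220 kΩ.
Then V_out = V_s · R2'/(R1 + R2') = 30.0 × 1.220/56.12 = 0.6520 V.
(Unloaded it would be 0.746 V; the load pulls it down.)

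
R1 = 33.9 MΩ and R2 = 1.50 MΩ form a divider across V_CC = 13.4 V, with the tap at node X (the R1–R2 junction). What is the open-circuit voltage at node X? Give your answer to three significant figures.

V_th ≈ 0.568 V

With X open, the divider is unloaded: V_th = 13.4 × 1.50/35.40 = 0.5678 V.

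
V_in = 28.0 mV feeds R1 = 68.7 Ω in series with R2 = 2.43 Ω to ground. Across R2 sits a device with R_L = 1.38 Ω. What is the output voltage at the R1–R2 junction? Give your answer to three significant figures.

The load sits in parallel with R2, giving an effective lower resistance R2' = R2·R_L/(R2+R_L) = 0.8802 Ω.
Then V_out = V_in · R2'/(R1 + R2') = 28.0 × 0.8802/69.58 = 0.3542 mV.

V_out ≈ 0.354 mV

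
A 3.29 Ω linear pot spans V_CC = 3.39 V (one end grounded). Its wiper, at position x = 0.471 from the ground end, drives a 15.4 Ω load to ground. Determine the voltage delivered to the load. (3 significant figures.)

Split the track: R_lower = x·R_p = 1.550 Ω, R_upper = (1−x)·R_p = 1.740 Ω.
(x·R_p) ‖ R_L = 1.408 Ω.
V_out = 3.39 × 1.408/(1.740 + 1.408) = 1.516 V.

V_out ≈ 1.52 V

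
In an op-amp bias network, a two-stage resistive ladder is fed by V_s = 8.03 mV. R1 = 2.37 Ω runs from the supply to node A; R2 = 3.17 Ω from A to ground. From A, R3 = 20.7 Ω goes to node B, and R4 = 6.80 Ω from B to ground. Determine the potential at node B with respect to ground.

V_B ≈ 1.08 mV

Node A sees R2 in parallel with the series input of stage 2, R3 + R4 = 27.50 Ω.
R2 ‖ (R3+R4) = 2.842 Ω.
So V_A = 8.03 × 0.5453 = 4.379 mV.
V_B = V_A × 0.2473 = 1.083 mV.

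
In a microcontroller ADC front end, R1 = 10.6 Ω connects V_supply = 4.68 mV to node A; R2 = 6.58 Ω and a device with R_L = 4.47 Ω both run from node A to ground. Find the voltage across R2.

R2 ‖ R_L = (6.58 × 4.47)/(6.58 + 4.47) = 2.662 Ω.
Now apply the divider: V_out = 4.68 × 0.2007 = 0.9393 mV.

V_out ≈ 0.939 mV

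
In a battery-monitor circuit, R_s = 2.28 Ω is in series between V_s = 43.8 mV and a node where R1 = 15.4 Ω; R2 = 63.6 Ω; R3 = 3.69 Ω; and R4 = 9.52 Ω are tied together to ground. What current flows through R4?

Equivalent of the parallel group: R_p = 2.190 Ω.
V_A by voltage divider: V_A = 43.8 × 2.190/(2.28 + 2.190) = 21.46 mV.
Branch current I = V_A/R4 = 21.46/9.52 = 2.254 mA.

I ≈ 2.25 mA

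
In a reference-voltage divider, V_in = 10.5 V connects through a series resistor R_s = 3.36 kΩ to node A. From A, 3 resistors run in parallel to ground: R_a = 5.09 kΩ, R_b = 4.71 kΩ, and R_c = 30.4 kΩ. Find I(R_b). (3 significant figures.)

I ≈ 0.897 mA

Combine the parallel branches: R_p = (1/5.09 + 1/4.71 + 1/30.4)⁻¹ = 2.264 kΩ.
V_A = 10.5 × 2.264/5.624 = 4.227 V.
I(R_b) = V_A / R_b = 4.227/4.71 = 0.8975 mA.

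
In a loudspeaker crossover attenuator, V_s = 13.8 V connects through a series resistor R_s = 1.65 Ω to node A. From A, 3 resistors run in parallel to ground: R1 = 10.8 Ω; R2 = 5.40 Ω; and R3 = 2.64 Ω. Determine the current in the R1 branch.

I ≈ 0.613 A

Parallel bank: R_p = 1/(1/10.8 + 1/5.40 + 1/2.64) = 1.523 Ω.
V_A by voltage divider: V_A = 13.8 × 1.523/(1.65 + 1.523) = 6.624 V.
Branch current I = V_A/R1 = 6.624/10.8 = 0.6133 A.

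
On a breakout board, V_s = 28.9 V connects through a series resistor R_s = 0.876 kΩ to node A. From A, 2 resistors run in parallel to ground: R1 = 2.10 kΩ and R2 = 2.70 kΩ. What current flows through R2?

Combine the parallel branches: R_p = (1/2.10 + 1/2.70)⁻¹ = 1.181 kΩ.
V_A by voltage divider: V_A = 28.9 × 1.181/(0.876 + 1.181) = 16.59 V.
I(R2) = V_A / R2 = 16.59/2.70 = 6.146 mA.

I ≈ 6.15 mA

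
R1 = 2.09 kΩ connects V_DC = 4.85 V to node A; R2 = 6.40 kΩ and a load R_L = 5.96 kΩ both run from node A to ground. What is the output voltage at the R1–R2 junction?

V_out ≈ 2.89 V

R2 ‖ R_L = (6.40 × 5.96)/(6.40 + 5.96) = 3.086 kΩ.
Now apply the divider: V_out = 4.85 × 0.5962 = 2.892 V.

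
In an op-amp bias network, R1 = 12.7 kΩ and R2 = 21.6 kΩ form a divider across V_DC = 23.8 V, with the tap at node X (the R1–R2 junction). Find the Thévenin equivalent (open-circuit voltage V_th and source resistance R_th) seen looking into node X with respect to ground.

Open-circuit (no load on X): V_th = V_DC · R2/(R1 + R2) = 23.8 × 21.6/(12.70 + 21.6) = 14.99 V.
Looking into X with the source shorted: R_th = R1·R2/(R1+R2) = 12.70 × 21.6/34.30 = 7.998 kΩ.

V_th ≈ 15.0 V, R_th ≈ 8.00 kΩ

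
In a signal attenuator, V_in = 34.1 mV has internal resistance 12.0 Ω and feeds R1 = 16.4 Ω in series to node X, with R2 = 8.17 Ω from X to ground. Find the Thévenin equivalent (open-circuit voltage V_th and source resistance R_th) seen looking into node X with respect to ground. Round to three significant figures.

R1' = 12.0 + 16.4 = 28.40 Ω (source resistance + R1).
V_th is the unloaded tap voltage: V_in · R2/(R1'+R2) = 34.1 × 0.2234 = 7.618 mV.
With V_in suppressed (replaced by a short), R_th = R1' ‖ R2 = (28.40 × 8.17)/(28.40 + 8.17) = 6.345 Ω.

V_th ≈ 7.62 mV, R_th ≈ 6.34 Ω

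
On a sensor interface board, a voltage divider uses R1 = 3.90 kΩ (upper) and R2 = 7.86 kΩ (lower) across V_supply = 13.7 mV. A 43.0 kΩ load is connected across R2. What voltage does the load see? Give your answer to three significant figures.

The load sits in parallel with R2, giving an effective lower resistance R2' = R2·R_L/(R2+R_L) = 6.645 kΩ.
Now apply the divider: V_out = 13.7 × 0.6302 = 8.633 mV.
(Unloaded it would be 9.16 mV; the load pulls it down.)

V_out ≈ 8.63 mV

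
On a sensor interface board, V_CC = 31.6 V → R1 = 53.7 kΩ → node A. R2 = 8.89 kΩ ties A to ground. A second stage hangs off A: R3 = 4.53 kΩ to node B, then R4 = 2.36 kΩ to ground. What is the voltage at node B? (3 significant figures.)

Looking into the second stage from A: R3 + R4 = 6.890 kΩ appears in parallel with R2.
R2 ‖ (R3+R4) = 3.882 kΩ.
V_A = 31.6 × 3.882/(53.7 + 3.882) = 2.130 V.
Stage 2 is unloaded, so V_B = V_A · R4/(R3+R4) = 2.130 × 2.36/6.890 = 0.7296 V.

V_B ≈ 0.730 V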